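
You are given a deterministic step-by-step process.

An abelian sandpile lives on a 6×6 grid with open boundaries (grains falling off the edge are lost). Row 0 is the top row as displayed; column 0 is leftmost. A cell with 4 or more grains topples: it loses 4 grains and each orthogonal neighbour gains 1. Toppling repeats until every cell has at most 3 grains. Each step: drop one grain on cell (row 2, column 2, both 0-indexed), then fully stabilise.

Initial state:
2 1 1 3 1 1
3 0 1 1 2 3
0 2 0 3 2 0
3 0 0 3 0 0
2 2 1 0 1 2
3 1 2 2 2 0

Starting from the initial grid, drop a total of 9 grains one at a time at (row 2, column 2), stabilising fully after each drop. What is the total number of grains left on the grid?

59

[0] 2 1 1 3 1 1
3 0 1 1 2 3
0 2 0 3 2 0
3 0 0 3 0 0
2 2 1 0 1 2
3 1 2 2 2 0
[1] 2 1 1 3 1 1
3 0 1 1 2 3
0 2 1 3 2 0
3 0 0 3 0 0
2 2 1 0 1 2
3 1 2 2 2 0
[2] 2 1 1 3 1 1
3 0 1 1 2 3
0 2 2 3 2 0
3 0 0 3 0 0
2 2 1 0 1 2
3 1 2 2 2 0
[3] 2 1 1 3 1 1
3 0 1 1 2 3
0 2 3 3 2 0
3 0 0 3 0 0
2 2 1 0 1 2
3 1 2 2 2 0
[4] 2 1 1 3 1 1
3 0 2 2 2 3
0 3 1 1 3 0
3 0 2 0 1 0
2 2 1 1 1 2
3 1 2 2 2 0
[5] 2 1 1 3 1 1
3 0 2 2 2 3
0 3 2 1 3 0
3 0 2 0 1 0
2 2 1 1 1 2
3 1 2 2 2 0
[6] 2 1 1 3 1 1
3 0 2 2 2 3
0 3 3 1 3 0
3 0 2 0 1 0
2 2 1 1 1 2
3 1 2 2 2 0
[7] 2 1 1 3 1 1
3 1 3 2 2 3
1 0 1 2 3 0
3 1 3 0 1 0
2 2 1 1 1 2
3 1 2 2 2 0
[8] 2 1 1 3 1 1
3 1 3 2 2 3
1 0 2 2 3 0
3 1 3 0 1 0
2 2 1 1 1 2
3 1 2 2 2 0
[9] 2 1 1 3 1 1
3 1 3 2 2 3
1 0 3 2 3 0
3 1 3 0 1 0
2 2 1 1 1 2
3 1 2 2 2 0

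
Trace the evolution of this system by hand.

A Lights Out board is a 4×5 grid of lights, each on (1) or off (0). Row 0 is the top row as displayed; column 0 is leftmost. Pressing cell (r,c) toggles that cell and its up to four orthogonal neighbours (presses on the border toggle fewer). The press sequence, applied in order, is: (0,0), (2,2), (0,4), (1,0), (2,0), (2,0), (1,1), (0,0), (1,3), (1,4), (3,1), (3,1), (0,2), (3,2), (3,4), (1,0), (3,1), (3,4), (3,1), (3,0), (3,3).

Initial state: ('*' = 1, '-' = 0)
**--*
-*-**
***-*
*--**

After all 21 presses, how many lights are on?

12

gen 0: **--*
-*-**
***-*
*--**
gen 1: ----*
**-**
***-*
*--**
gen 2: ----*
*****
*--**
*-***
gen 3: ---*-
****-
*--**
*-***
gen 4: *--*-
--**-
---**
*-***
gen 5: *--*-
*-**-
**-**
--***
gen 6: *--*-
--**-
---**
*-***
gen 7: **-*-
**-*-
-*-**
*-***
gen 8: ---*-
-*-*-
-*-**
*-***
gen 9: -----
-**-*
-*--*
*-***
gen 10: ----*
-***-
-*---
*-***
gen 11: ----*
-***-
-----
-*-**
gen 12: ----*
-***-
-*---
*-***
gen 13: -****
-*-*-
-*---
*-***
gen 14: -****
-*-*-
-**--
**--*
gen 15: -****
-*-*-
-**-*
**-*-
gen 16: *****
*--*-
***-*
**-*-
gen 17: *****
*--*-
*-*-*
--**-
gen 18: *****
*--*-
*-*--
--*-*
gen 19: *****
*--*-
***--
**--*
gen 20: *****
*--*-
-**--
----*
gen 21: *****
*--*-
-***-
--**-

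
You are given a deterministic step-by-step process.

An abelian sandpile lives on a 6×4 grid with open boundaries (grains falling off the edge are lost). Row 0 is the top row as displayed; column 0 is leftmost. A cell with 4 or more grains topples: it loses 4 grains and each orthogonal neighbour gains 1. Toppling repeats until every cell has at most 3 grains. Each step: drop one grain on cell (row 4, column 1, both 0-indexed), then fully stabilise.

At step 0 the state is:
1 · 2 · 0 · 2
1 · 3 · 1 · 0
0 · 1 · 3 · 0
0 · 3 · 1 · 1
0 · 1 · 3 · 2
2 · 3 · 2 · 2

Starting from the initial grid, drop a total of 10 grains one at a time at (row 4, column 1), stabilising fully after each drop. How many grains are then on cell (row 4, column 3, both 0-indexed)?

0) 1 · 2 · 0 · 2
1 · 3 · 1 · 0
0 · 1 · 3 · 0
0 · 3 · 1 · 1
0 · 1 · 3 · 2
2 · 3 · 2 · 2
1) 1 · 2 · 0 · 2
1 · 3 · 1 · 0
0 · 1 · 3 · 0
0 · 3 · 1 · 1
0 · 2 · 3 · 2
2 · 3 · 2 · 2
2) 1 · 2 · 0 · 2
1 · 3 · 1 · 0
0 · 1 · 3 · 0
0 · 3 · 1 · 1
0 · 3 · 3 · 2
2 · 3 · 2 · 2
3) 1 · 2 · 0 · 2
1 · 3 · 1 · 0
0 · 2 · 3 · 0
1 · 0 · 3 · 1
1 · 3 · 1 · 3
3 · 1 · 0 · 3
4) 1 · 2 · 0 · 2
1 · 3 · 1 · 0
0 · 2 · 3 · 0
1 · 1 · 3 · 1
2 · 0 · 2 · 3
3 · 2 · 0 · 3
5) 1 · 2 · 0 · 2
1 · 3 · 1 · 0
0 · 2 · 3 · 0
1 · 1 · 3 · 1
2 · 1 · 2 · 3
3 · 2 · 0 · 3
6) 1 · 2 · 0 · 2
1 · 3 · 1 · 0
0 · 2 · 3 · 0
1 · 1 · 3 · 1
2 · 2 · 2 · 3
3 · 2 · 0 · 3
7) 1 · 2 · 0 · 2
1 · 3 · 1 · 0
0 · 2 · 3 · 0
1 · 1 · 3 · 1
2 · 3 · 2 · 3
3 · 2 · 0 · 3
8) 1 · 2 · 0 · 2
1 · 3 · 1 · 0
0 · 2 · 3 · 0
1 · 2 · 3 · 1
3 · 0 · 3 · 3
3 · 3 · 0 · 3
9) 1 · 2 · 0 · 2
1 · 3 · 1 · 0
0 · 2 · 3 · 0
1 · 2 · 3 · 1
3 · 1 · 3 · 3
3 · 3 · 0 · 3
10) 1 · 2 · 0 · 2
1 · 3 · 1 · 0
0 · 2 · 3 · 0
1 · 2 · 3 · 1
3 · 2 · 3 · 3
3 · 3 · 0 · 3

3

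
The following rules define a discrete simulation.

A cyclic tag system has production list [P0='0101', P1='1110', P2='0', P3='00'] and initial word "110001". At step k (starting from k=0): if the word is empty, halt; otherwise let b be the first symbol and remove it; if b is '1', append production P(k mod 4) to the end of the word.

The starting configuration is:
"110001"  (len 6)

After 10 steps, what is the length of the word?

[0] "110001"  (len 6)
[1] "100010101"  (len 9)
[2] "000101011110"  (len 12)
[3] "00101011110"  (len 11)
[4] "0101011110"  (len 10)
[5] "101011110"  (len 9)
[6] "010111101110"  (len 12)
[7] "10111101110"  (len 11)
[8] "011110111000"  (len 12)
[9] "11110111000"  (len 11)
[10] "11101110001110"  (len 14)

14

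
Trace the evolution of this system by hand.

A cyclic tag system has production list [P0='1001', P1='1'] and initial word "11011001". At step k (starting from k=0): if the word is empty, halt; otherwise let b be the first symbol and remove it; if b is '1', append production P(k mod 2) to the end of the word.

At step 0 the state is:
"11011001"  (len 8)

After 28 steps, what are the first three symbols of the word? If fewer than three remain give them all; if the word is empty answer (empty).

t=0: "11011001"  (len 8)
t=1: "10110011001"  (len 11)
t=2: "01100110011"  (len 11)
t=3: "1100110011"  (len 10)
t=4: "1001100111"  (len 10)
t=5: "0011001111001"  (len 13)
t=6: "011001111001"  (len 12)
t=7: "11001111001"  (len 11)
t=8: "10011110011"  (len 11)
t=9: "00111100111001"  (len 14)
t=10: "0111100111001"  (len 13)
t=11: "111100111001"  (len 12)
t=12: "111001110011"  (len 12)
t=13: "110011100111001"  (len 15)
t=14: "100111001110011"  (len 15)
t=15: "001110011100111001"  (len 18)
t=16: "01110011100111001"  (len 17)
t=17: "1110011100111001"  (len 16)
t=18: "1100111001110011"  (len 16)
t=19: "1001110011100111001"  (len 19)
t=20: "0011100111001110011"  (len 19)
t=21: "011100111001110011"  (len 18)
t=22: "11100111001110011"  (len 17)
t=23: "11001110011100111001"  (len 20)
t=24: "10011100111001110011"  (len 20)
t=25: "00111001110011100111001"  (len 23)
t=26: "0111001110011100111001"  (len 22)
t=27: "111001110011100111001"  (len 21)
t=28: "110011100111001110011"  (len 21)

110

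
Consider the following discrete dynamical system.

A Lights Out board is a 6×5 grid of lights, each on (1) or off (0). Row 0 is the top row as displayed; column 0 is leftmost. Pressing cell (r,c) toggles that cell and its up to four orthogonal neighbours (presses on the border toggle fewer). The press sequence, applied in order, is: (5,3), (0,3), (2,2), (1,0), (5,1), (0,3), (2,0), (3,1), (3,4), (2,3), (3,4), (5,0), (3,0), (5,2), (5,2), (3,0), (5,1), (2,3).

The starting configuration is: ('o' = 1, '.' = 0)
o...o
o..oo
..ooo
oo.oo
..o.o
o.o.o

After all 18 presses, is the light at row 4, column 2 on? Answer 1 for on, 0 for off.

0) o...o
o..oo
..ooo
oo.oo
..o.o
o.o.o
1) o...o
o..oo
..ooo
oo.oo
..ooo
o..o.
2) o.oo.
o...o
..ooo
oo.oo
..ooo
o..o.
3) o.oo.
o.o.o
.o..o
ooooo
..ooo
o..o.
4) ..oo.
.oo.o
oo..o
ooooo
..ooo
o..o.
5) ..oo.
.oo.o
oo..o
ooooo
.oooo
.ooo.
6) ....o
.oooo
oo..o
ooooo
.oooo
.ooo.
7) ....o
ooooo
....o
.oooo
.oooo
.ooo.
8) ....o
ooooo
.o..o
o..oo
..ooo
.ooo.
9) ....o
ooooo
.o...
o....
..oo.
.ooo.
10) ....o
ooo.o
.oooo
o..o.
..oo.
.ooo.
11) ....o
ooo.o
.ooo.
o...o
..ooo
.ooo.
12) ....o
ooo.o
.ooo.
o...o
o.ooo
o.oo.
13) ....o
ooo.o
oooo.
.o..o
..ooo
o.oo.
14) ....o
ooo.o
oooo.
.o..o
...oo
oo...
15) ....o
ooo.o
oooo.
.o..o
..ooo
o.oo.
16) ....o
ooo.o
.ooo.
o...o
o.ooo
o.oo.
17) ....o
ooo.o
.ooo.
o...o
ooooo
.o.o.
18) ....o
ooooo
.o..o
o..oo
ooooo
.o.o.

1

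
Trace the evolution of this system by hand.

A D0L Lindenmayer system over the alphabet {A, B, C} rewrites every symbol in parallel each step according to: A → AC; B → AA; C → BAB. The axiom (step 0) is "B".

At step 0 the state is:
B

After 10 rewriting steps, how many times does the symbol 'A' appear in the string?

0) B
1) AA
2) ACAC
3) ACBABACBAB
4) ACBABAAACAAACBABAAACAA
5) ACBABAAACAAACACACBABACACACBABAAACAAACACACBABACAC
6) ACBABAAACAAACACACBABACACACBABACBABACBABAAACAAACBABACBABACBABAAACAAACACACBABACACACBABACBABACBABAAACAAACBABACBAB
7) ACBABAAACAAACACACBABACACACBABACBABACBABAAACAAACBABACBABACB…AACBABAAACAAACBABAAACAAACACACBABACACACBABAAACAAACBABAAACAA  (len 246)
8) ACBABAAACAAACACACBABACACACBABACBABACBABAAACAAACBABACBABACB…ACBABACBABACBABAAACAAACACACBABACACACBABAAACAAACACACBABACAC  (len 548)
9) ACBABAAACAAACACACBABACACACBABACBABACBABAAACAAACBABACBABACB…BABACBABAAACAAACACACBABACACACBABACBABACBABAAACAAACBABACBAB  (len 1234)
10) ACBABAAACAAACACACBABACACACBABACBABACBABAAACAAACBABACBABACB…AACBABAAACAAACBABAAACAAACACACBABACACACBABAAACAAACBABAAACAA  (len 2766)

1510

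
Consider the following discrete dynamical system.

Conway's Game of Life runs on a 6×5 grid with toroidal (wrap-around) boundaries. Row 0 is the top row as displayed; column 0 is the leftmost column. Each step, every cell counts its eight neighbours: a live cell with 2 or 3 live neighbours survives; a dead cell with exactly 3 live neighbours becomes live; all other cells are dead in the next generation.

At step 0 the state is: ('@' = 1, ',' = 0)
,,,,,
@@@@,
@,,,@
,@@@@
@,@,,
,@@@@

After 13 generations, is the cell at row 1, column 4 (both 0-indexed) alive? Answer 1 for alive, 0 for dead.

step 0: ,,,,,
@@@@,
@,,,@
,@@@@
@,@,,
,@@@@
step 1: ,,,,,
@@@@,
,,,,,
,,@,,
,,,,,
@@@@@
step 2: ,,,,,
,@@,,
,,,@,
,,,,,
@,,,@
@@@@@
step 3: ,,,,@
,,@,,
,,@,,
,,,,@
,,@,,
,@@@,
step 4: ,@,,,
,,,@,
,,,@,
,,,@,
,@@,,
,@@@,
step 5: ,@,@,
,,@,,
,,@@@
,,,@,
,@,,,
@,,@,
step 6: ,@,@@
,@,,@
,,@,@
,,,@@
,,@,@
@@,,@
step 7: ,@,@,
,@,,@
,,@,@
@,@,@
,@@,,
,@,,,
step 8: ,@,,,
,@,,@
,,@,@
@,@,@
,,@@,
@@,,,
step 9: ,@@,,
,@@@,
,,@,@
@,@,@
,,@@,
@@,,,
step 10: ,,,@,
@,,,,
,,,,@
@,@,@
,,@@,
@,,@,
step 11: ,,,,,
,,,,@
,@,@@
@@@,@
@,@,,
,,,@,
step 12: ,,,,,
@,,@@
,@,,,
,,,,,
@,@,,
,,,,,
step 13: ,,,,@
@,,,@
@,,,@
,@,,,
,,,,,
,,,,,

1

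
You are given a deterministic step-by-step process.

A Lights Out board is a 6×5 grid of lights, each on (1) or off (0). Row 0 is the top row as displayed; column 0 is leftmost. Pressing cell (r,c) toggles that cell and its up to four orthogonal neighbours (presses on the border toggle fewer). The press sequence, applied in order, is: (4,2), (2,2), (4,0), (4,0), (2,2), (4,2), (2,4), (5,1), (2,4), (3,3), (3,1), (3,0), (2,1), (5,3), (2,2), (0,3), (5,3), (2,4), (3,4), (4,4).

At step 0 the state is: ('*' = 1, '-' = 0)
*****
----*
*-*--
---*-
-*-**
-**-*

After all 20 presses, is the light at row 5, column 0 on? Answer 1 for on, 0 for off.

k=0  *****
----*
*-*--
---*-
-*-**
-**-*
k=1  *****
----*
*-*--
--**-
--*-*
-*--*
k=2  *****
--*-*
**-*-
---*-
--*-*
-*--*
k=3  *****
--*-*
**-*-
*--*-
***-*
**--*
k=4  *****
--*-*
**-*-
---*-
--*-*
-*--*
k=5  *****
----*
*-*--
--**-
--*-*
-*--*
k=6  *****
----*
*-*--
---*-
-*-**
-**-*
k=7  *****
-----
*-***
---**
-*-**
-**-*
k=8  *****
-----
*-***
---**
---**
*---*
k=9  *****
----*
*-*--
---*-
---**
*---*
k=10  *****
----*
*-**-
--*-*
----*
*---*
k=11  *****
----*
****-
**--*
-*--*
*---*
k=12  *****
----*
-***-
----*
**--*
*---*
k=13  *****
-*--*
*--*-
-*--*
**--*
*---*
k=14  *****
-*--*
*--*-
-*--*
**-**
*-**-
k=15  *****
-**-*
***--
-**-*
**-**
*-**-
k=16  **---
-****
***--
-**-*
**-**
*-**-
k=17  **---
-****
***--
-**-*
**--*
*---*
k=18  **---
-***-
*****
-**--
**--*
*---*
k=19  **---
-***-
****-
-****
**---
*---*
k=20  **---
-***-
****-
-***-
**-**
*----

1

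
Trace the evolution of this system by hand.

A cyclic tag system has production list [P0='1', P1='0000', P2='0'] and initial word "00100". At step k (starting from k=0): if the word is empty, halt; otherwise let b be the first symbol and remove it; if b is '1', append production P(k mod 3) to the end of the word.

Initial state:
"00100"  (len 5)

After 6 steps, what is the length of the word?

t=0: "00100"  (len 5)
t=1: "0100"  (len 4)
t=2: "100"  (len 3)
t=3: "000"  (len 3)
t=4: "00"  (len 2)
t=5: "0"  (len 1)
t=6: (halted — word empty)

0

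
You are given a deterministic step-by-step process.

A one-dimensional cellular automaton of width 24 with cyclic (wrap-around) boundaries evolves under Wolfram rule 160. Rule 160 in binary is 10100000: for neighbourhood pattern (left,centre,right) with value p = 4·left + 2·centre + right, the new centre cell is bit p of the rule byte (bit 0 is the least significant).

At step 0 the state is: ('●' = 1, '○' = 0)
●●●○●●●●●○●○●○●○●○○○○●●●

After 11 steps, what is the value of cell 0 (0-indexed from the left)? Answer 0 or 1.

k=0  ●●●○●●●●●○●○●○●○●○○○○●●●
k=1  ●●○●○●●●○●○●○●○●○○○○○○●●
k=2  ●○●○●○●○●○●○●○●○○○○○○○○●
k=3  ○●○●○●○●○●○●○●○○○○○○○○○○
k=4  ○○●○●○●○●○●○●○○○○○○○○○○○
k=5  ○○○●○●○●○●○●○○○○○○○○○○○○
k=6  ○○○○●○●○●○●○○○○○○○○○○○○○
k=7  ○○○○○●○●○●○○○○○○○○○○○○○○
k=8  ○○○○○○●○●○○○○○○○○○○○○○○○
k=9  ○○○○○○○●○○○○○○○○○○○○○○○○
k=10  ○○○○○○○○○○○○○○○○○○○○○○○○
k=11  ○○○○○○○○○○○○○○○○○○○○○○○○

0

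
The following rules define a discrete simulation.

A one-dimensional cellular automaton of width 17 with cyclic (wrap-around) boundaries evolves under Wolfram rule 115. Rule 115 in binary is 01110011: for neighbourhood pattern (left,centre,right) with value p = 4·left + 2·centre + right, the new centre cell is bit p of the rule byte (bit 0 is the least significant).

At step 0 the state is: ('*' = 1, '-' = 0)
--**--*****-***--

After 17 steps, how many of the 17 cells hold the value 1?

step 0: --**--*****-***--
step 1: **-***----**--***
step 2: -**--*****-***---
step 3: *-***----**--****
step 4: **--*****-***----
step 5: -***----**--*****
step 6: *--*****-***----*
step 7: ***----**--*****-
step 8: --*****-***----**
step 9: **----**--*****-*
step 10: -*****-***----**-
step 11: *----**--*****-**
step 12: *****-***----**--
step 13: ----**--*****-***
step 14: ****-***----**--*
step 15: ---**--*****-***-
step 16: ***-***----**--**
step 17: --**--*****-***--

10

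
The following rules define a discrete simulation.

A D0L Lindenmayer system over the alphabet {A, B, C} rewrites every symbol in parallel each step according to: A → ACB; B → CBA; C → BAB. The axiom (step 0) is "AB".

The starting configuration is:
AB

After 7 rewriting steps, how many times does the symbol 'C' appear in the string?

step 0: AB
step 1: ACBCBA
step 2: ACBBABCBABABCBAACB
step 3: ACBBABCBACBAACBCBABABCBAACBCBAACBCBABABCBAACBACBBABCBA
step 4: ACBBABCBACBAACBCBABABCBAACBBABCBAACBACBBABCBABABCBAACBCBAA…AACBCBAACBCBABABCBAACBACBBABCBAACBBABCBACBAACBCBABABCBAACB  (len 162)
step 5: ACBBABCBACBAACBCBABABCBAACBBABCBAACBACBBABCBABABCBAACBCBAA…AACBBABCBAACBACBBABCBABABCBAACBCBAACBCBABABCBAACBACBBABCBA  (len 486)
step 6: ACBBABCBACBAACBCBABABCBAACBBABCBAACBACBBABCBABABCBAACBCBAA…AACBCBAACBCBABABCBAACBACBBABCBAACBBABCBACBAACBCBABABCBAACB  (len 1458)
step 7: ACBBABCBACBAACBCBABABCBAACBBABCBAACBACBBABCBABABCBAACBCBAA…AACBBABCBAACBACBBABCBABABCBAACBCBAACBCBABABCBAACBACBBABCBA  (len 4374)

1094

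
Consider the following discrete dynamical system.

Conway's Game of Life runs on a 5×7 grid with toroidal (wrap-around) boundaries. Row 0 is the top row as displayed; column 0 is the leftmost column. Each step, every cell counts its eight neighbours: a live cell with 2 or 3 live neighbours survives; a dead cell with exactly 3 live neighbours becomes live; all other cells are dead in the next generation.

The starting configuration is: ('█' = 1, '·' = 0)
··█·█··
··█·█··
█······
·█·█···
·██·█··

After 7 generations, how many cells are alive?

[0] ··█·█··
··█·█··
█······
·█·█···
·██·█··
[1] ··█·██·
·█·····
·███···
██·█···
·█··█··
[2] ·█████·
·█··█··
···█···
█··██··
██··██·
[3] ······█
·█···█·
··██···
████·██
█······
[4] █·····█
··█····
···█·█·
█··██·█
··█··█·
[5] ·█····█
······█
··██·██
··██··█
·█·███·
[6] ··█·█·█
··█···█
█·█████
██····█
·█·████
[7] ·██·█·█
··█····
··███··
·······
·█·██··

11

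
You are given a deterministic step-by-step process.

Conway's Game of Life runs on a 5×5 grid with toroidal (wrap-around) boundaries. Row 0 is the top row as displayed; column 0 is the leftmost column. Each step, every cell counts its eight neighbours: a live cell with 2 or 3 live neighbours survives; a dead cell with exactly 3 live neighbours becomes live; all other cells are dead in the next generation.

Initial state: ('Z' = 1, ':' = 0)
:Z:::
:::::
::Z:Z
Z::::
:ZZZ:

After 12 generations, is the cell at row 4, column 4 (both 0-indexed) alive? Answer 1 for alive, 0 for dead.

1

[0] :Z:::
:::::
::Z:Z
Z::::
:ZZZ:
[1] :Z:::
:::::
:::::
Z:::Z
ZZZ::
[2] ZZZ::
:::::
:::::
Z:::Z
::Z:Z
[3] ZZZZ:
:Z:::
:::::
Z::ZZ
::Z:Z
[4] Z::ZZ
ZZ:::
Z:::Z
Z::ZZ
:::::
[5] ZZ::Z
:Z:Z:
:::Z:
Z::Z:
:::::
[6] ZZZ:Z
:Z:Z:
:::Z:
::::Z
:Z:::
[7] :::ZZ
:Z:Z:
::ZZZ
:::::
:ZZZZ
[8] :Z:::
Z::::
::ZZZ
ZZ:::
Z:Z:Z
[9] :Z::Z
ZZZZZ
::ZZZ
:::::
::Z:Z
[10] :::::
:::::
:::::
::Z:Z
Z::Z:
[11] :::::
:::::
:::::
:::ZZ
:::ZZ
[12] :::::
:::::
:::::
:::ZZ
:::ZZ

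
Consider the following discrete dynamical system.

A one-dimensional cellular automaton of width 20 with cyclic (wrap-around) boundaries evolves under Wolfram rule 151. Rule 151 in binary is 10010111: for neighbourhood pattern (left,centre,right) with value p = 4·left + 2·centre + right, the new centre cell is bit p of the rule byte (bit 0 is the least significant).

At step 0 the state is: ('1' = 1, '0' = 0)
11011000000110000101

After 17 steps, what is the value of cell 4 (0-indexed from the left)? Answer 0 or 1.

1

gen 0: 11011000000110000101
gen 1: 10000111111001111100
gen 2: 11111011110110111011
gen 3: 11110001100000010001
gen 4: 11101110011111111110
gen 5: 01000101101111111100
gen 6: 11111100000111111011
gen 7: 11111011111011110001
gen 8: 11110001110001101110
gen 9: 01101110101110000100
gen 10: 10000100100101111111
gen 11: 01111111111100111111
gen 12: 00111111111011011110
gen 13: 11011111110000001101
gen 14: 10001111101111110000
gen 15: 11110111000111101111
gen 16: 11100010111011000111
gen 17: 11011110010000111011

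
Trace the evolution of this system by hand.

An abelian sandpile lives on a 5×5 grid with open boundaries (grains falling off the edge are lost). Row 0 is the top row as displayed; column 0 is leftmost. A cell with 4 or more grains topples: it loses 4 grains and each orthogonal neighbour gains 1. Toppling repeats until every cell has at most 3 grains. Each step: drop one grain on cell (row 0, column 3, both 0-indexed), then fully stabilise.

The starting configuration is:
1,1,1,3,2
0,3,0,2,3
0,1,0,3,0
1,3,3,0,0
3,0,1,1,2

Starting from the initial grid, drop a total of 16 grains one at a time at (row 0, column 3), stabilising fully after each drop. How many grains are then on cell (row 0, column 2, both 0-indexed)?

t=0: 1,1,1,3,2
0,3,0,2,3
0,1,0,3,0
1,3,3,0,0
3,0,1,1,2
t=1: 1,1,2,0,3
0,3,0,3,3
0,1,0,3,0
1,3,3,0,0
3,0,1,1,2
t=2: 1,1,2,1,3
0,3,0,3,3
0,1,0,3,0
1,3,3,0,0
3,0,1,1,2
t=3: 1,1,2,2,3
0,3,0,3,3
0,1,0,3,0
1,3,3,0,0
3,0,1,1,2
t=4: 1,1,2,3,3
0,3,0,3,3
0,1,0,3,0
1,3,3,0,0
3,0,1,1,2
t=5: 1,1,3,2,1
0,3,1,2,1
0,1,1,0,2
1,3,3,1,0
3,0,1,1,2
t=6: 1,1,3,3,1
0,3,1,2,1
0,1,1,0,2
1,3,3,1,0
3,0,1,1,2
t=7: 1,2,0,1,2
0,3,2,3,1
0,1,1,0,2
1,3,3,1,0
3,0,1,1,2
t=8: 1,2,0,2,2
0,3,2,3,1
0,1,1,0,2
1,3,3,1,0
3,0,1,1,2
t=9: 1,2,0,3,2
0,3,2,3,1
0,1,1,0,2
1,3,3,1,0
3,0,1,1,2
t=10: 1,2,1,1,3
0,3,3,0,2
0,1,1,1,2
1,3,3,1,0
3,0,1,1,2
t=11: 1,2,1,2,3
0,3,3,0,2
0,1,1,1,2
1,3,3,1,0
3,0,1,1,2
t=12: 1,2,1,3,3
0,3,3,0,2
0,1,1,1,2
1,3,3,1,0
3,0,1,1,2
t=13: 1,2,2,1,0
0,3,3,1,3
0,1,1,1,2
1,3,3,1,0
3,0,1,1,2
t=14: 1,2,2,2,0
0,3,3,1,3
0,1,1,1,2
1,3,3,1,0
3,0,1,1,2
t=15: 1,2,2,3,0
0,3,3,1,3
0,1,1,1,2
1,3,3,1,0
3,0,1,1,2
t=16: 1,2,3,0,1
0,3,3,2,3
0,1,1,1,2
1,3,3,1,0
3,0,1,1,2

3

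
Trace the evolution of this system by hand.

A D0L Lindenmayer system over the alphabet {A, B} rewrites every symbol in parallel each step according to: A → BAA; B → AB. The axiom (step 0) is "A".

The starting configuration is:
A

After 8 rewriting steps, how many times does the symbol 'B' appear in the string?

987

t=0: A
t=1: BAA
t=2: ABBAABAA
t=3: BAAABABBAABAAABBAABAA
t=4: ABBAABAABAAABBAAABABBAABAAABBAABAABAAABABBAABAAABBAABAA
t=5: BAAABABBAABAAABBAABAAABBAABAABAAABABBAABAABAAABBAAABABBAAB…BAAABBAABAABAAABBAAABABBAABAAABBAABAABAAABABBAABAAABBAABAA  (len 144)
t=6: ABBAABAABAAABBAAABABBAABAAABBAABAABAAABABBAABAAABBAABAABAA…BAAABBAABAABAAABBAAABABBAABAAABBAABAABAAABABBAABAAABBAABAA  (len 377)
t=7: BAAABABBAABAAABBAABAAABBAABAABAAABABBAABAABAAABBAAABABBAAB…BAAABBAABAABAAABBAAABABBAABAAABBAABAABAAABABBAABAAABBAABAA  (len 987)
t=8: ABBAABAABAAABBAAABABBAABAAABBAABAABAAABABBAABAAABBAABAABAA…BAAABBAABAABAAABBAAABABBAABAAABBAABAABAAABABBAABAAABBAABAA  (len 2584)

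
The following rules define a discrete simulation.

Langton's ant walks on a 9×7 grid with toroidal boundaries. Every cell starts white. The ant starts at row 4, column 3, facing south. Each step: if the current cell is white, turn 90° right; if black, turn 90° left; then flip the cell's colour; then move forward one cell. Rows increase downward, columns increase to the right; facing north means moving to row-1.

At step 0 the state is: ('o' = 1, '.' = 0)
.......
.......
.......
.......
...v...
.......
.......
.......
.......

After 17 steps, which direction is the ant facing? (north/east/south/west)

0) .......
.......
.......
.......
...v...
.......
.......
.......
.......
1) .......
.......
.......
.......
..<o...
.......
.......
.......
.......
2) .......
.......
.......
..^....
..oo...
.......
.......
.......
.......
3) .......
.......
.......
..o>...
..oo...
.......
.......
.......
.......
4) .......
.......
.......
..oo...
..ov...
.......
.......
.......
.......
5) .......
.......
.......
..oo...
..o.>..
.......
.......
.......
.......
6) .......
.......
.......
..oo...
..o.o..
....v..
.......
.......
.......
7) .......
.......
.......
..oo...
..o.o..
...<o..
.......
.......
.......
8) .......
.......
.......
..oo...
..o^o..
...oo..
.......
.......
.......
9) .......
.......
.......
..oo...
..oo>..
...oo..
.......
.......
.......
10) .......
.......
.......
..oo^..
..oo...
...oo..
.......
.......
.......
11) .......
.......
.......
..ooo>.
..oo...
...oo..
.......
.......
.......
12) .......
.......
.......
..oooo.
..oo.v.
...oo..
.......
.......
.......
13) .......
.......
.......
..oooo.
..oo<o.
...oo..
.......
.......
.......
14) .......
.......
.......
..oo^o.
..oooo.
...oo..
.......
.......
.......
15) .......
.......
.......
..o<.o.
..oooo.
...oo..
.......
.......
.......
16) .......
.......
.......
..o..o.
..ovoo.
...oo..
.......
.......
.......
17) .......
.......
.......
..o..o.
..o.>o.
...oo..
.......
.......
.......

east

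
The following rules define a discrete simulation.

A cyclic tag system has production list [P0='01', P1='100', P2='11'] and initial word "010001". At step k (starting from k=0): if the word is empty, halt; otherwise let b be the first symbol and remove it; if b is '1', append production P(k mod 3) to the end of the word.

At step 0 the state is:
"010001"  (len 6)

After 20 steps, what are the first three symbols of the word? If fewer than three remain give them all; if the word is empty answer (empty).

110

k=0  "010001"  (len 6)
k=1  "10001"  (len 5)
k=2  "0001100"  (len 7)
k=3  "001100"  (len 6)
k=4  "01100"  (len 5)
k=5  "1100"  (len 4)
k=6  "10011"  (len 5)
k=7  "001101"  (len 6)
k=8  "01101"  (len 5)
k=9  "1101"  (len 4)
k=10  "10101"  (len 5)
k=11  "0101100"  (len 7)
k=12  "101100"  (len 6)
k=13  "0110001"  (len 7)
k=14  "110001"  (len 6)
k=15  "1000111"  (len 7)
k=16  "00011101"  (len 8)
k=17  "0011101"  (len 7)
k=18  "011101"  (len 6)
k=19  "11101"  (len 5)
k=20  "1101100"  (len 7)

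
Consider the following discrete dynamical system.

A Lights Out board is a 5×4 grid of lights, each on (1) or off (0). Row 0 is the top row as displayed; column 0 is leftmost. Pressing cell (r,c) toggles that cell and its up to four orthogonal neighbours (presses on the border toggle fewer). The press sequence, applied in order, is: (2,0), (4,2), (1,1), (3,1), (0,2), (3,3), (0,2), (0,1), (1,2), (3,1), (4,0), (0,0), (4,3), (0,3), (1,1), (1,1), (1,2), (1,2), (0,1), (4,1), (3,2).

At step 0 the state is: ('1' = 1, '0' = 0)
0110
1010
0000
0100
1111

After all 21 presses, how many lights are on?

0) 0110
1010
0000
0100
1111
1) 0110
0010
1100
1100
1111
2) 0110
0010
1100
1110
1000
3) 0010
1100
1000
1110
1000
4) 0010
1100
1100
0000
1100
5) 0101
1110
1100
0000
1100
6) 0101
1110
1101
0011
1101
7) 0010
1100
1101
0011
1101
8) 1100
1000
1101
0011
1101
9) 1110
1111
1111
0011
1101
10) 1110
1111
1011
1101
1001
11) 1110
1111
1011
0101
0101
12) 0010
0111
1011
0101
0101
13) 0010
0111
1011
0100
0110
14) 0001
0110
1011
0100
0110
15) 0101
1000
1111
0100
0110
16) 0001
0110
1011
0100
0110
17) 0011
0001
1001
0100
0110
18) 0001
0110
1011
0100
0110
19) 1111
0010
1011
0100
0110
20) 1111
0010
1011
0000
1000
21) 1111
0010
1001
0111
1010

12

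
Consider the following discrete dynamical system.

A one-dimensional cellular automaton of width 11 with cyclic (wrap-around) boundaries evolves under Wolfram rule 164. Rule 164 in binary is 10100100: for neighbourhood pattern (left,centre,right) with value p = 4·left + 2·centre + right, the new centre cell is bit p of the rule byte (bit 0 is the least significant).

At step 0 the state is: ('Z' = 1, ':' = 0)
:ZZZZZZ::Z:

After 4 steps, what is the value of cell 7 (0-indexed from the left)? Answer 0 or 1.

0

[0] :ZZZZZZ::Z:
[1] ::ZZZZ:::Z:
[2] :::ZZ::::Z:
[3] :::::::::Z:
[4] :::::::::Z:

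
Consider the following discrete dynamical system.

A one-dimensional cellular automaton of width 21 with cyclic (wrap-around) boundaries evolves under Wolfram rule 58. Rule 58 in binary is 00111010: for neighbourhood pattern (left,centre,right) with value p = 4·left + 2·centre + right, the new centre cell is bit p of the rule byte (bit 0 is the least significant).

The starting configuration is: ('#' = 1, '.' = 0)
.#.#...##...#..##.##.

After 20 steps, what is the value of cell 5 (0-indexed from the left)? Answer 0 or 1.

t=0: .#.#...##...#..##.##.
t=1: #.#.#.##.#.#.###.##.#
t=2: .#.#.##.#.#.##..##.##
t=3: #.#.##.#.#.##.###.##.
t=4: .#.##.#.#.##.##..##.#
t=5: #.##.#.#.##.##.###.#.
t=6: .##.#.#.##.##.##..#.#
t=7: ##.#.#.##.##.##.##.#.
t=8: #.#.#.##.##.##.##.#.#
t=9: .#.#.##.##.##.##.#.##
t=10: #.#.##.##.##.##.#.##.
t=11: .#.##.##.##.##.#.##.#
t=12: #.##.##.##.##.#.##.#.
t=13: .##.##.##.##.#.##.#.#
t=14: ##.##.##.##.#.##.#.#.
t=15: #.##.##.##.#.##.#.#.#
t=16: .##.##.##.#.##.#.#.##
t=17: ##.##.##.#.##.#.#.##.
t=18: #.##.##.#.##.#.#.##.#
t=19: .##.##.#.##.#.#.##.##
t=20: ##.##.#.##.#.#.##.##.

0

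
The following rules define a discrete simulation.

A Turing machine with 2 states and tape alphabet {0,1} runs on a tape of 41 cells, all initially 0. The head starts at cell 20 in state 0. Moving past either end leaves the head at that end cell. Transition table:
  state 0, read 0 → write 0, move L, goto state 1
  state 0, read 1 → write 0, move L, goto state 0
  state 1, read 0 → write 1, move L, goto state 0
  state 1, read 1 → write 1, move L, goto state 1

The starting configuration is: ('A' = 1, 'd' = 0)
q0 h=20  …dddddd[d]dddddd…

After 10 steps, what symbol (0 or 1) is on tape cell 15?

1

t=0: q0 h=20  …dddddd[d]dddddd…
t=1: q1 h=19  …dddddd[d]dddddd…
t=2: q0 h=18  …dddddd[d]Addddd…
t=3: q1 h=17  …dddddd[d]dAdddd…
t=4: q0 h=16  …dddddd[d]AdAddd…
t=5: q1 h=15  …dddddd[d]dAdAdd…
t=6: q0 h=14  …dddddd[d]AdAdAd…
t=7: q1 h=13  …dddddd[d]dAdAdA…
t=8: q0 h=12  …dddddd[d]AdAdAd…
t=9: q1 h=11  …dddddd[d]dAdAdA…
t=10: q0 h=10  …dddddd[d]AdAdAd…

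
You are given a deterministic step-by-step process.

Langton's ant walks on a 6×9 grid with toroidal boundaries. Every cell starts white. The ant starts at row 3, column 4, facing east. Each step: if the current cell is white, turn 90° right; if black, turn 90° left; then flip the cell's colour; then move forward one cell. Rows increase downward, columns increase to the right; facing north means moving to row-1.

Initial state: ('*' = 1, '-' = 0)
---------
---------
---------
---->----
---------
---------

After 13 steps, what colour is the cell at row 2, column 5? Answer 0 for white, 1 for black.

[0] ---------
---------
---------
---->----
---------
---------
[1] ---------
---------
---------
----*----
----v----
---------
[2] ---------
---------
---------
----*----
---<*----
---------
[3] ---------
---------
---------
---^*----
---**----
---------
[4] ---------
---------
---------
---*>----
---**----
---------
[5] ---------
---------
----^----
---*-----
---**----
---------
[6] ---------
---------
----*>---
---*-----
---**----
---------
[7] ---------
---------
----**---
---*-v---
---**----
---------
[8] ---------
---------
----**---
---*<*---
---**----
---------
[9] ---------
---------
----^*---
---***---
---**----
---------
[10] ---------
---------
---<-*---
---***---
---**----
---------
[11] ---------
---^-----
---*-*---
---***---
---**----
---------
[12] ---------
---*>----
---*-*---
---***---
---**----
---------
[13] ---------
---**----
---*v*---
---***---
---**----
---------

1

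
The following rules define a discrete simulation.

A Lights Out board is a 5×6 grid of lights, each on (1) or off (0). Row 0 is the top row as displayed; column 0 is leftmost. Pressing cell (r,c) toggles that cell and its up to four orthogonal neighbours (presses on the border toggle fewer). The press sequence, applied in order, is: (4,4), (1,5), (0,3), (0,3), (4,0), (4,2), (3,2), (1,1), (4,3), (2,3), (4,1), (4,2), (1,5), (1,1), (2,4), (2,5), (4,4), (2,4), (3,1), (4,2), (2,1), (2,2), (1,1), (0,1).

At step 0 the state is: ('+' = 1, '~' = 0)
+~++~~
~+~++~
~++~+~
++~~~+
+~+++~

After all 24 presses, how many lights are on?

0) +~++~~
~+~++~
~++~+~
++~~~+
+~+++~
1) +~++~~
~+~++~
~++~+~
++~~++
+~+~~+
2) +~++~+
~+~+~+
~++~++
++~~++
+~+~~+
3) +~~~++
~+~~~+
~++~++
++~~++
+~+~~+
4) +~++~+
~+~+~+
~++~++
++~~++
+~+~~+
5) +~++~+
~+~+~+
~++~++
~+~~++
~++~~+
6) +~++~+
~+~+~+
~++~++
~++~++
~~~+~+
7) +~++~+
~+~+~+
~+~~++
~~~+++
~~++~+
8) ++++~+
+~++~+
~~~~++
~~~+++
~~++~+
9) ++++~+
+~++~+
~~~~++
~~~~++
~~~~++
10) ++++~+
+~+~~+
~~++~+
~~~+++
~~~~++
11) ++++~+
+~+~~+
~~++~+
~+~+++
+++~++
12) ++++~+
+~+~~+
~~++~+
~+++++
+~~+++
13) ++++~~
+~+~+~
~~++~~
~+++++
+~~+++
14) +~++~~
~+~~+~
~+++~~
~+++++
+~~+++
15) +~++~~
~+~~~~
~++~++
~+++~+
+~~+++
16) +~++~~
~+~~~+
~++~~~
~+++~~
+~~+++
17) +~++~~
~+~~~+
~++~~~
~++++~
+~~~~~
18) +~++~~
~+~~++
~+++++
~+++~~
+~~~~~
19) +~++~~
~+~~++
~~++++
+~~+~~
++~~~~
20) +~++~~
~+~~++
~~++++
+~++~~
+~++~~
21) +~++~~
~~~~++
++~+++
++++~~
+~++~~
22) +~++~~
~~+~++
+~+~++
++~+~~
+~++~~
23) ++++~~
++~~++
+++~++
++~+~~
+~++~~
24) ~~~+~~
+~~~++
+++~++
++~+~~
+~++~~

15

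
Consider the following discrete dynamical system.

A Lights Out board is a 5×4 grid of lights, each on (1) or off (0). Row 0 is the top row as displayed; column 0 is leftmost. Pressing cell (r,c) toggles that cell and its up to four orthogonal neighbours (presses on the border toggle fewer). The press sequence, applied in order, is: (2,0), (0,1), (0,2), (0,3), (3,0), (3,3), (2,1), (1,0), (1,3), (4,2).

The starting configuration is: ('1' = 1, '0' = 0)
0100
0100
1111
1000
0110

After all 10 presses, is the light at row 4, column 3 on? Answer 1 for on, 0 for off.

[0] 0100
0100
1111
1000
0110
[1] 0100
1100
0011
0000
0110
[2] 1010
1000
0011
0000
0110
[3] 1101
1010
0011
0000
0110
[4] 1110
1011
0011
0000
0110
[5] 1110
1011
1011
1100
1110
[6] 1110
1011
1010
1111
1111
[7] 1110
1111
0100
1011
1111
[8] 0110
0011
1100
1011
1111
[9] 0111
0000
1101
1011
1111
[10] 0111
0000
1101
1001
1000

0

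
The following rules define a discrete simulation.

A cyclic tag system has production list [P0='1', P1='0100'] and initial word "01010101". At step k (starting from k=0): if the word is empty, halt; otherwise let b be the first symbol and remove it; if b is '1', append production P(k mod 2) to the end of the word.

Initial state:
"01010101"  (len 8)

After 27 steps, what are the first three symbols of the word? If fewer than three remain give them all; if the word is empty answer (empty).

[0] "01010101"  (len 8)
[1] "1010101"  (len 7)
[2] "0101010100"  (len 10)
[3] "101010100"  (len 9)
[4] "010101000100"  (len 12)
[5] "10101000100"  (len 11)
[6] "01010001000100"  (len 14)
[7] "1010001000100"  (len 13)
[8] "0100010001000100"  (len 16)
[9] "100010001000100"  (len 15)
[10] "000100010001000100"  (len 18)
[11] "00100010001000100"  (len 17)
[12] "0100010001000100"  (len 16)
[13] "100010001000100"  (len 15)
[14] "000100010001000100"  (len 18)
[15] "00100010001000100"  (len 17)
[16] "0100010001000100"  (len 16)
[17] "100010001000100"  (len 15)
[18] "000100010001000100"  (len 18)
[19] "00100010001000100"  (len 17)
[20] "0100010001000100"  (len 16)
[21] "100010001000100"  (len 15)
[22] "000100010001000100"  (len 18)
[23] "00100010001000100"  (len 17)
[24] "0100010001000100"  (len 16)
[25] "100010001000100"  (len 15)
[26] "000100010001000100"  (len 18)
[27] "00100010001000100"  (len 17)

001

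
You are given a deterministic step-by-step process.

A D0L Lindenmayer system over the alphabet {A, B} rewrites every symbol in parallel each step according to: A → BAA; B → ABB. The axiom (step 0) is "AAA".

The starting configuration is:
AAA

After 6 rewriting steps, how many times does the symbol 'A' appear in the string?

1095

step 0: AAA
step 1: BAABAABAA
step 2: ABBBAABAAABBBAABAAABBBAABAA
step 3: BAAABBABBABBBAABAAABBBAABAABAAABBABBABBBAABAAABBBAABAABAAABBABBABBBAABAAABBBAABAA
step 4: ABBBAABAABAAABBABBBAAABBABBBAAABBABBABBBAABAAABBBAABAABAAA…BABBBAAABBABBABBBAABAAABBBAABAABAAABBABBABBBAABAAABBBAABAA  (len 243)
step 5: BAAABBABBABBBAABAAABBBAABAAABBBAABAABAAABBABBBAAABBABBABBB…BABBBAAABBABBABBBAABAAABBBAABAABAAABBABBABBBAABAAABBBAABAA  (len 729)
step 6: ABBBAABAABAAABBABBBAAABBABBBAAABBABBABBBAABAAABBBAABAABAAA…BABBBAAABBABBABBBAABAAABBBAABAABAAABBABBABBBAABAAABBBAABAA  (len 2187)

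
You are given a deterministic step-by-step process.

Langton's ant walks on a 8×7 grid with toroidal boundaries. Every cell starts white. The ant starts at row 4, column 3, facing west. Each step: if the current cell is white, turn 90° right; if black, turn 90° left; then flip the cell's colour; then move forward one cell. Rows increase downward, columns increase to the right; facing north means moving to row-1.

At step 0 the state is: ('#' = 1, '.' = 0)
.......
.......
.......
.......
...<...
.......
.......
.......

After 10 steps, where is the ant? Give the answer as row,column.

[0] .......
.......
.......
.......
...<...
.......
.......
.......
[1] .......
.......
.......
...^...
...#...
.......
.......
.......
[2] .......
.......
.......
...#>..
...#...
.......
.......
.......
[3] .......
.......
.......
...##..
...#v..
.......
.......
.......
[4] .......
.......
.......
...##..
...<#..
.......
.......
.......
[5] .......
.......
.......
...##..
....#..
...v...
.......
.......
[6] .......
.......
.......
...##..
....#..
..<#...
.......
.......
[7] .......
.......
.......
...##..
..^.#..
..##...
.......
.......
[8] .......
.......
.......
...##..
..#>#..
..##...
.......
.......
[9] .......
.......
.......
...##..
..###..
..#v...
.......
.......
[10] .......
.......
.......
...##..
..###..
..#.>..
.......
.......

5,4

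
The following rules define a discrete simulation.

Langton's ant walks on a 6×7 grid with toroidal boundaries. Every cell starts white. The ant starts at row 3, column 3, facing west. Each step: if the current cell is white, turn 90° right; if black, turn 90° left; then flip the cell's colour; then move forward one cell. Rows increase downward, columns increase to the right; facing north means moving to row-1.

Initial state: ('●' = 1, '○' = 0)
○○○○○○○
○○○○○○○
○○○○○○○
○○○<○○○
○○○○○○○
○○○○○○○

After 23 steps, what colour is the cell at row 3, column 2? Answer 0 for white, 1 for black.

1

k=0  ○○○○○○○
○○○○○○○
○○○○○○○
○○○<○○○
○○○○○○○
○○○○○○○
k=1  ○○○○○○○
○○○○○○○
○○○^○○○
○○○●○○○
○○○○○○○
○○○○○○○
k=2  ○○○○○○○
○○○○○○○
○○○●>○○
○○○●○○○
○○○○○○○
○○○○○○○
k=3  ○○○○○○○
○○○○○○○
○○○●●○○
○○○●v○○
○○○○○○○
○○○○○○○
k=4  ○○○○○○○
○○○○○○○
○○○●●○○
○○○<●○○
○○○○○○○
○○○○○○○
k=5  ○○○○○○○
○○○○○○○
○○○●●○○
○○○○●○○
○○○v○○○
○○○○○○○
k=6  ○○○○○○○
○○○○○○○
○○○●●○○
○○○○●○○
○○<●○○○
○○○○○○○
k=7  ○○○○○○○
○○○○○○○
○○○●●○○
○○^○●○○
○○●●○○○
○○○○○○○
k=8  ○○○○○○○
○○○○○○○
○○○●●○○
○○●>●○○
○○●●○○○
○○○○○○○
k=9  ○○○○○○○
○○○○○○○
○○○●●○○
○○●●●○○
○○●v○○○
○○○○○○○
k=10  ○○○○○○○
○○○○○○○
○○○●●○○
○○●●●○○
○○●○>○○
○○○○○○○
k=11  ○○○○○○○
○○○○○○○
○○○●●○○
○○●●●○○
○○●○●○○
○○○○v○○
k=12  ○○○○○○○
○○○○○○○
○○○●●○○
○○●●●○○
○○●○●○○
○○○<●○○
k=13  ○○○○○○○
○○○○○○○
○○○●●○○
○○●●●○○
○○●^●○○
○○○●●○○
k=14  ○○○○○○○
○○○○○○○
○○○●●○○
○○●●●○○
○○●●>○○
○○○●●○○
k=15  ○○○○○○○
○○○○○○○
○○○●●○○
○○●●^○○
○○●●○○○
○○○●●○○
k=16  ○○○○○○○
○○○○○○○
○○○●●○○
○○●<○○○
○○●●○○○
○○○●●○○
k=17  ○○○○○○○
○○○○○○○
○○○●●○○
○○●○○○○
○○●v○○○
○○○●●○○
k=18  ○○○○○○○
○○○○○○○
○○○●●○○
○○●○○○○
○○●○>○○
○○○●●○○
k=19  ○○○○○○○
○○○○○○○
○○○●●○○
○○●○○○○
○○●○●○○
○○○●v○○
k=20  ○○○○○○○
○○○○○○○
○○○●●○○
○○●○○○○
○○●○●○○
○○○●○>○
k=21  ○○○○○v○
○○○○○○○
○○○●●○○
○○●○○○○
○○●○●○○
○○○●○●○
k=22  ○○○○<●○
○○○○○○○
○○○●●○○
○○●○○○○
○○●○●○○
○○○●○●○
k=23  ○○○○●●○
○○○○○○○
○○○●●○○
○○●○○○○
○○●○●○○
○○○●^●○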